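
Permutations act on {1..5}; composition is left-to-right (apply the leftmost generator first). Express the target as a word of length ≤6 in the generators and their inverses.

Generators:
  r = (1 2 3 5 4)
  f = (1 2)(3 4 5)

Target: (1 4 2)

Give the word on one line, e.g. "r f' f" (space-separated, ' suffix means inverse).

  after f: (1 2)(3 4 5)
  after r': (2 4 3 5)
  after f': (1 2 3 4 5)
  after r': (3 5 4)
  after r': (1 4 2)

f r' f' r' r'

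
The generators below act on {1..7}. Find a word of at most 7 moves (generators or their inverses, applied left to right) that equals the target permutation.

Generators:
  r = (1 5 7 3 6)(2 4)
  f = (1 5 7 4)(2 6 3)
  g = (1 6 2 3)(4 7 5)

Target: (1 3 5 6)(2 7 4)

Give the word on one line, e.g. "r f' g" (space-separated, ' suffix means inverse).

  after g': (1 3 2 6)(4 5 7)
  after r': (1 7 2 3 4)
  after g': (1 4 3 5 7 6)
  after r: (1 2 4 6 5 3 7)
  after f': (1 3 5 6)(2 7 4)

g' r' g' r f'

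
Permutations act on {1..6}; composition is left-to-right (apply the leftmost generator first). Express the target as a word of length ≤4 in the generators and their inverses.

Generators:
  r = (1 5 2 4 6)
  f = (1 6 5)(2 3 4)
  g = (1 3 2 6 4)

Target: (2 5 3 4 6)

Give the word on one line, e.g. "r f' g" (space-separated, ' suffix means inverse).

  after g: (1 3 2 6 4)
  after f': (1 2)(3 4 5 6)
  after r: (1 4 2 5)(3 6)
  after g: (2 5 3 4 6)

g f' r g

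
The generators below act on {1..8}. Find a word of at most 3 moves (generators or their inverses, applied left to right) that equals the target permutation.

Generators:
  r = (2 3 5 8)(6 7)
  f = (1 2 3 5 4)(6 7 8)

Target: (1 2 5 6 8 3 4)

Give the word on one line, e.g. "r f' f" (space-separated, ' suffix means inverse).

r f

  after r: (2 3 5 8)(6 7)
  after f: (1 2 5 6 8 3 4)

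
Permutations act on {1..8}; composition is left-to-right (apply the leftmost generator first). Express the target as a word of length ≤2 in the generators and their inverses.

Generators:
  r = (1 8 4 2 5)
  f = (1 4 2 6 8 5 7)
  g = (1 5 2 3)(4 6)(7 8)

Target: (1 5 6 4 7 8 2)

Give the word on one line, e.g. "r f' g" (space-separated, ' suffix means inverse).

  after f': (1 7 5 8 6 2 4)
  after f': (1 5 6 4 7 8 2)

f' f'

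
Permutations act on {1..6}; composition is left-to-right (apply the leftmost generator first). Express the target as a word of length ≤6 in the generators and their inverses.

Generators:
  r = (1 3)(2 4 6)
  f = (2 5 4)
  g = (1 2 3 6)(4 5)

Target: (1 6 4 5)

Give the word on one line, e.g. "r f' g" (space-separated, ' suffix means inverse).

  after g: (1 2 3 6)(4 5)
  after f: (1 5 2 3 6)
  after g: (1 4 5 3)(2 6)
  after r: (1 6 4 5)

g f g r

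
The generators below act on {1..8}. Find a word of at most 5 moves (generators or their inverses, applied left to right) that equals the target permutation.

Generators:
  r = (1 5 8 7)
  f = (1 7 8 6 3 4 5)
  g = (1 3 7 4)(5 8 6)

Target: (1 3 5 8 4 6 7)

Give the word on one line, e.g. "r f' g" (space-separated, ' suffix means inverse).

r g' r' f r'

  after r: (1 5 8 7)
  after g': (1 6 8 3)(4 7)
  after r': (1 6 5)(3 7 4 8)
  after f: (1 3 8 4 6)(5 7)
  after r': (1 3 5 8 4 6 7)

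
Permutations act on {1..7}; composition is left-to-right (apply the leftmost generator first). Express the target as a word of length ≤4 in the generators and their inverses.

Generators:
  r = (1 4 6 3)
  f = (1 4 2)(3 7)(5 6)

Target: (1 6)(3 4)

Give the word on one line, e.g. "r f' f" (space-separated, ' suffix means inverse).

r' r'

  after r': (1 3 6 4)
  after r': (1 6)(3 4)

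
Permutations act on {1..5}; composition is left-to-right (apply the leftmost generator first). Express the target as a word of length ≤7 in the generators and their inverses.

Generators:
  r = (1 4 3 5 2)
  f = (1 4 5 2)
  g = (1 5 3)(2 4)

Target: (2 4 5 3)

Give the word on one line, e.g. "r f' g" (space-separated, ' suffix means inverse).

f' g r' r' f

  after f': (1 2 5 4)
  after g: (1 4 5 2 3)
  after r': (2 4 3)
  after r': (1 2)(3 5)
  after f: (2 4 5 3)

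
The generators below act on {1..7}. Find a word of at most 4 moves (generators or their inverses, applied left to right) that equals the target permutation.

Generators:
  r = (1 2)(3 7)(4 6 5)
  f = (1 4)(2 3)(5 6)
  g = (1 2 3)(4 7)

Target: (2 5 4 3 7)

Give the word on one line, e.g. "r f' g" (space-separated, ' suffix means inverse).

g' f' r'

  after g': (1 3 2)(4 7)
  after f': (1 2 4 7)(5 6)
  after r': (2 5 4 3 7)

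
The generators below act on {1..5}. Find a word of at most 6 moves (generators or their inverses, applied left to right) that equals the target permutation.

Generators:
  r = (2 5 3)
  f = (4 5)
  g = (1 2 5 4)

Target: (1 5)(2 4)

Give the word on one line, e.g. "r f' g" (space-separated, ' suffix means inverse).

g' f f g'

  after g': (1 4 5 2)
  after f: (1 5 2)
  after f: (1 4 5 2)
  after g': (1 5)(2 4)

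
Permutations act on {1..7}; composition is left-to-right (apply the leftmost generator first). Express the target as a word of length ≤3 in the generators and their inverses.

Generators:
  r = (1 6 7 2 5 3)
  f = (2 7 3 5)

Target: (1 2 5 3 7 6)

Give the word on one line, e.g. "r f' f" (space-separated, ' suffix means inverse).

  after r': (1 3 5 2 7 6)
  after f: (1 5 7 6)(2 3)
  after f: (1 2 5 3 7 6)

r' f f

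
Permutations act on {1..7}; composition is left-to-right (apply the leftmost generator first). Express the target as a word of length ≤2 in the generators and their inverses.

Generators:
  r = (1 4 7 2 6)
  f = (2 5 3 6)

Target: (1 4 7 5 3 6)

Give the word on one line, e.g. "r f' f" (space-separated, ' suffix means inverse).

r f

  after r: (1 4 7 2 6)
  after f: (1 4 7 5 3 6)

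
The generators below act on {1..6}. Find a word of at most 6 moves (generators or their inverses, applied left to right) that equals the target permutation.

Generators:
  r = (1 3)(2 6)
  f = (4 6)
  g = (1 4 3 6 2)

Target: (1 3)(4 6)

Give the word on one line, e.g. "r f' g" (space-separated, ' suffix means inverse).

g f' g' f'

  after g: (1 4 3 6 2)
  after f': (1 6 2)(3 4)
  after g': (1 3)
  after f': (1 3)(4 6)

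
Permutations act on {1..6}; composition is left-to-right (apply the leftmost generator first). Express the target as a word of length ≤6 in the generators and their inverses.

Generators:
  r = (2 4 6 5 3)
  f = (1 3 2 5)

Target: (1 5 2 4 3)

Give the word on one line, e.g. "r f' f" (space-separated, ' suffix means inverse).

  after r: (2 4 6 5 3)
  after f: (1 3 5 2 4 6)
  after r: (1 2 6)(4 5)
  after f': (1 3)(2 6 5 4)
  after r': (1 5 2 4 3)

r f r f' r'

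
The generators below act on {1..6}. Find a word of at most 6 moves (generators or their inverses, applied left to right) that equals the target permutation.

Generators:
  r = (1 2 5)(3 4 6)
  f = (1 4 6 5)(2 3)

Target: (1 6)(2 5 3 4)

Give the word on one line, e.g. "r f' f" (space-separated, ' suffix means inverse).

r f r r

  after r: (1 2 5)(3 4 6)
  after f: (1 3 6 2)(4 5)
  after r: (1 4)(5 6)
  after r: (1 6)(2 5 3 4)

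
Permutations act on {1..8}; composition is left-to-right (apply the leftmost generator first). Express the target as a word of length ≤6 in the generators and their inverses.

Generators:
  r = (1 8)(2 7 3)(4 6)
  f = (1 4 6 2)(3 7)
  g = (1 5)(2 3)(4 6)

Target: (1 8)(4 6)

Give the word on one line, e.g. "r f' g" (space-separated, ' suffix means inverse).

  after r: (1 8)(2 7 3)(4 6)
  after r: (2 3 7)
  after r: (1 8)(4 6)
  after g: (1 8 5)(2 3)
  after g: (1 8)(4 6)

r r r g g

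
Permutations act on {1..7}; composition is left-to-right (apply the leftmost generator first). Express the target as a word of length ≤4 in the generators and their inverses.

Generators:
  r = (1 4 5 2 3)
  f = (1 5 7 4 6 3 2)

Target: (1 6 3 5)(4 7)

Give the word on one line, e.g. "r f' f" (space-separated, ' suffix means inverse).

  after r: (1 4 5 2 3)
  after f: (1 6 3 5)(4 7)

r f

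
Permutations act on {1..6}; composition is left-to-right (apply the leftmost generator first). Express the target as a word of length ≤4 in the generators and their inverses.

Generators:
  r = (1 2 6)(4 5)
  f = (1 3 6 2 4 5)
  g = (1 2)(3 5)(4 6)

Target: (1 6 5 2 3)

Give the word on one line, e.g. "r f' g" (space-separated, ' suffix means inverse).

  after r: (1 2 6)(4 5)
  after f': (1 6 5 2 3)

r f'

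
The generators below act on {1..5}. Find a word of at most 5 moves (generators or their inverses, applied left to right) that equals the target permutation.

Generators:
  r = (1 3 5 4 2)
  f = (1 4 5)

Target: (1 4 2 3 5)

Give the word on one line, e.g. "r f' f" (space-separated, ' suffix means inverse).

f r f' r'

  after f: (1 4 5)
  after r: (1 2)(3 5)
  after f': (1 2 5 3 4)
  after r': (1 4 2 3 5)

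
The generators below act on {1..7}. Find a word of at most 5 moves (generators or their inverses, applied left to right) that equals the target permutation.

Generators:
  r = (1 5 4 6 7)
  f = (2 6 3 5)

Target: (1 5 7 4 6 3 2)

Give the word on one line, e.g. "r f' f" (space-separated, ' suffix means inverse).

  after r: (1 5 4 6 7)
  after f: (1 2 6 7)(3 5 4)
  after r: (1 2 7 5 6)(3 4)
  after r: (1 2)(3 6 5 7 4)
  after f': (1 5 7 4 6 3 2)

r f r r f'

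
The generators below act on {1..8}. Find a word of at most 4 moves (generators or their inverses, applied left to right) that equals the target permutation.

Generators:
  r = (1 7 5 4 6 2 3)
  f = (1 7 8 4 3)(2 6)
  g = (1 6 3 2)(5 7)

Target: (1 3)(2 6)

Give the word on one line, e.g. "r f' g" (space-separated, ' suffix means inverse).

  after g': (1 2 3 6)(5 7)
  after g': (1 3)(2 6)

g' g'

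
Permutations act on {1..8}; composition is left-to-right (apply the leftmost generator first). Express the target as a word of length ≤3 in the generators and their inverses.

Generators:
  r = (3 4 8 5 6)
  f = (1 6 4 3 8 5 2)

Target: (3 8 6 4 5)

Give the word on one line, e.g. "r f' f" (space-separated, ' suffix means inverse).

  after r: (3 4 8 5 6)
  after r: (3 8 6 4 5)

r r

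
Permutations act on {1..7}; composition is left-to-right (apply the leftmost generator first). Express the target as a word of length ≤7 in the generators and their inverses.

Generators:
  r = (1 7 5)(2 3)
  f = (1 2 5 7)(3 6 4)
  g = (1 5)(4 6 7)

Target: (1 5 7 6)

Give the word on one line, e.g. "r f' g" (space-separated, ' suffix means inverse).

r' g r' g g

  after r': (1 5 7)(2 3)
  after g: (2 3)(4 6 7 5)
  after r': (1 5 4 6)
  after g: (4 7)(5 6)
  after g: (1 5 7 6)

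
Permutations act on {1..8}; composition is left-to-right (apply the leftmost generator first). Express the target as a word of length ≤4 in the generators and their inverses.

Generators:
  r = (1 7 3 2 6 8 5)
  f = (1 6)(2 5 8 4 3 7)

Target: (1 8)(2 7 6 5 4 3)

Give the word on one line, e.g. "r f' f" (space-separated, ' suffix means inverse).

r' f

  after r': (1 5 8 6 2 3 7)
  after f: (1 8)(2 7 6 5 4 3)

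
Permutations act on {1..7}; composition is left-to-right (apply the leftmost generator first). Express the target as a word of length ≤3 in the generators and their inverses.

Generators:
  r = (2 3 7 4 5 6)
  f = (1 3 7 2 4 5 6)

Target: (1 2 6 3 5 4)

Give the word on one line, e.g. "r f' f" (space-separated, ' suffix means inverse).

f r f

  after f: (1 3 7 2 4 5 6)
  after r: (1 7 3 4 6)(2 5)
  after f: (1 2 6 3 5 4)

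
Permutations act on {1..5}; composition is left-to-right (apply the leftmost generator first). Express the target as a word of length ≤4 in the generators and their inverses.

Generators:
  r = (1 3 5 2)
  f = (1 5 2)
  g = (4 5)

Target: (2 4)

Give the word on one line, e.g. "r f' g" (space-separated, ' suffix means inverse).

f' g f' f'

  after f': (1 2 5)
  after g: (1 2 4 5)
  after f': (1 5 2 4)
  after f': (2 4)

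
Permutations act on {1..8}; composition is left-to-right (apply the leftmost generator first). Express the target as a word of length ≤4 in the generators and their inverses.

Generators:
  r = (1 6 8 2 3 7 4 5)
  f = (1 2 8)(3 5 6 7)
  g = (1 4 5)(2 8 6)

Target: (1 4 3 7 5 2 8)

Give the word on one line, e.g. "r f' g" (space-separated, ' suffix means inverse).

  after r': (1 5 4 7 3 2 8 6)
  after g': (1 4 7 3 6 5)
  after f: (1 4 3 7 5 2 8)

r' g' f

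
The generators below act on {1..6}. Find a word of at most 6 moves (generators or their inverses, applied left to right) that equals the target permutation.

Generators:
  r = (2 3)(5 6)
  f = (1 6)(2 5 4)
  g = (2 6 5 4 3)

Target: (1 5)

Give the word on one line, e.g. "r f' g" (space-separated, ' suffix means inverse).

  after r': (2 3)(5 6)
  after g: (3 6 4)
  after r': (2 3 5 6 4)
  after f': (1 6 5)(2 3)
  after r': (1 5)

r' g r' f' r'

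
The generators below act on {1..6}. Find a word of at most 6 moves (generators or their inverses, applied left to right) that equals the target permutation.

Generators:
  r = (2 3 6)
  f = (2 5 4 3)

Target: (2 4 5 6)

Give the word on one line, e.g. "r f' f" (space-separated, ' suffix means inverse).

r' r' f' r r

  after r': (2 6 3)
  after r': (2 3 6)
  after f': (2 4 5)(3 6)
  after r: (2 4 5 3)
  after r: (2 4 5 6)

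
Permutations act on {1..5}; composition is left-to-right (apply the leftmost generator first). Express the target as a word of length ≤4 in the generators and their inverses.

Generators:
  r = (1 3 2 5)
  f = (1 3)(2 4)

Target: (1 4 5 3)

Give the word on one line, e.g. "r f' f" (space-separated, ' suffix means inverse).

r' r' f' r

  after r': (1 5 2 3)
  after r': (1 2)(3 5)
  after f': (1 4 2 3 5)
  after r: (1 4 5 3)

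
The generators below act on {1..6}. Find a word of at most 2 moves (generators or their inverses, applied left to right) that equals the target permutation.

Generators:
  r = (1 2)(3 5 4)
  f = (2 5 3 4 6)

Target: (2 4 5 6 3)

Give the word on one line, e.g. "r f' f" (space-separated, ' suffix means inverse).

  after f': (2 6 4 3 5)
  after f': (2 4 5 6 3)

f' f'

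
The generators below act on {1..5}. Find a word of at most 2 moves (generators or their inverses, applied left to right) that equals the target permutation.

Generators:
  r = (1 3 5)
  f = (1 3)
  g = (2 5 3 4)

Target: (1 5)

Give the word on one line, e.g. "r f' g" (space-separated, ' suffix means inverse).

r' f'

  after r': (1 5 3)
  after f': (1 5)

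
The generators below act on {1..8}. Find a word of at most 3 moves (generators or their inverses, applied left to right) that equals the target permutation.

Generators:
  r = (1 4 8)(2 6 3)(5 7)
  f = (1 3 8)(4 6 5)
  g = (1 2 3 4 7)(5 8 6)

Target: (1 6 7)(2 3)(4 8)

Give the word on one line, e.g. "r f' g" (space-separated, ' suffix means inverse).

f' g

  after f': (1 8 3)(4 5 6)
  after g: (1 6 7)(2 3)(4 8)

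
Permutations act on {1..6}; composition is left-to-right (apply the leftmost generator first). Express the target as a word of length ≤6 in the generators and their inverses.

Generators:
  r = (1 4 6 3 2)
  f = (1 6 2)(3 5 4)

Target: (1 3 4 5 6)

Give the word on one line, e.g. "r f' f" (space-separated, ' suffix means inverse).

r f' r f f

  after r: (1 4 6 3 2)
  after f': (1 5 3 6 4)
  after r: (1 5 2)
  after f: (1 4 3 5)(2 6)
  after f: (1 3 4 5 6)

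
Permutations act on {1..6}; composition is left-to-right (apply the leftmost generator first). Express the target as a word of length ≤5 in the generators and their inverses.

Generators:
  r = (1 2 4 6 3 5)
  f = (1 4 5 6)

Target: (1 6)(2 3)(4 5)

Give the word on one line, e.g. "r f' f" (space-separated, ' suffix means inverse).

r' r' r'

  after r': (1 5 3 6 4 2)
  after r': (1 3 4)(2 5 6)
  after r': (1 6)(2 3)(4 5)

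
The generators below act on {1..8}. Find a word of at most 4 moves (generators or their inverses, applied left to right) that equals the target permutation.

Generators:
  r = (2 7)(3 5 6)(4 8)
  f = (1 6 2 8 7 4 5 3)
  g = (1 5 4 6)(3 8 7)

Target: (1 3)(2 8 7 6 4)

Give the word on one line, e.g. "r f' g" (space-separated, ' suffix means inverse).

r' f'

  after r': (2 7)(3 6 5)(4 8)
  after f': (1 3)(2 8 7 6 4)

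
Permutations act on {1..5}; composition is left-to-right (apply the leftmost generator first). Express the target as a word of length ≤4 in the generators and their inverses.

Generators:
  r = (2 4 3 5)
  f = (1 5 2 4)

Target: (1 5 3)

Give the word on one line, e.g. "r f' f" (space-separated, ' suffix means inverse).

r' f

  after r': (2 5 3 4)
  after f: (1 5 3)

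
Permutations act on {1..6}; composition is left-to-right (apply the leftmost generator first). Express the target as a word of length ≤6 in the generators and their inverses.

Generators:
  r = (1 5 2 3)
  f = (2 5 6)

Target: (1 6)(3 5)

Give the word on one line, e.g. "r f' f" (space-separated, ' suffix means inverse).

  after r': (1 3 2 5)
  after f': (1 3 6 5)
  after r': (1 2 5 3 6)
  after f': (1 6)(3 5)

r' f' r' f'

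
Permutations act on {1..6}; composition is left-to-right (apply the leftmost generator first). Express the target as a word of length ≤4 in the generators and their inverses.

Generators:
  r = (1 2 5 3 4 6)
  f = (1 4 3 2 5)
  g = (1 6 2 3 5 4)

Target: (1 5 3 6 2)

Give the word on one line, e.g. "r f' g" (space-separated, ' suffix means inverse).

  after r: (1 2 5 3 4 6)
  after f': (1 3)(4 6 5)
  after r': (1 5 3 6 2)

r f' r'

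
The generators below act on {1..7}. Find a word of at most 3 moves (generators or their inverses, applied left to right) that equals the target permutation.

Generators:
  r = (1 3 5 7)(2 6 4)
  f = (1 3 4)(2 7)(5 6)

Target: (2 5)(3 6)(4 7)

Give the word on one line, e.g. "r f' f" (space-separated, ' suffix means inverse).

r f'

  after r: (1 3 5 7)(2 6 4)
  after f': (2 5)(3 6)(4 7)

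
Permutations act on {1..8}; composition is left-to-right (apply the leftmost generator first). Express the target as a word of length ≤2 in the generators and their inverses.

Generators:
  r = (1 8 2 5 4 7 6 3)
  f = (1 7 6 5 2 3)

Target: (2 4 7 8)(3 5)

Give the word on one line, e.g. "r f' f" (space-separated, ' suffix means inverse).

f' r

  after f': (1 3 2 5 6 7)
  after r: (2 4 7 8)(3 5)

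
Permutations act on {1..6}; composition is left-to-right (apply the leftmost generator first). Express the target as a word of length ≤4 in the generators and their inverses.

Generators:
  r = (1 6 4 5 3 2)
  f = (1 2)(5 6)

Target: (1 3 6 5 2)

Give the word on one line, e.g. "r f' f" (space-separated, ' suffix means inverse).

  after r: (1 6 4 5 3 2)
  after f: (1 5 3)(4 6)
  after r: (1 3 6 5 2)

r f r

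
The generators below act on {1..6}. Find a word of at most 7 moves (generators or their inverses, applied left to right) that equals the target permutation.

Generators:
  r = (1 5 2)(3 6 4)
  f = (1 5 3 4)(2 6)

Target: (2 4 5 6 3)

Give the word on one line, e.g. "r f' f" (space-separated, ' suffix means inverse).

  after r: (1 5 2)(3 6 4)
  after f': (2 4 5 6 3)
  after r': (1 2 6 4)(3 5)
  after r': (1 5 4 2 3)
  after r': (2 4 5 6 3)

r f' r' r' r'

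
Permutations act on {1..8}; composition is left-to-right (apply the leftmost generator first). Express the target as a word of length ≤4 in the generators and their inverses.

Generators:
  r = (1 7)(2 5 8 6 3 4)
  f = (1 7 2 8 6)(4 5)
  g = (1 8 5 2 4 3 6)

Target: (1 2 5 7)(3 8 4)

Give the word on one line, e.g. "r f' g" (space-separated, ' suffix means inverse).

  after g: (1 8 5 2 4 3 6)
  after f': (1 2 5 7)(3 8 4)

g f'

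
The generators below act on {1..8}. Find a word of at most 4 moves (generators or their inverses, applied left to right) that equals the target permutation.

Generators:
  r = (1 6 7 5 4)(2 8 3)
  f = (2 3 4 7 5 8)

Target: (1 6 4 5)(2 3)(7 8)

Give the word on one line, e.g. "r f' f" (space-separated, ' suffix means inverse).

f' f' r f'

  after f': (2 8 5 7 4 3)
  after f': (2 5 4)(3 8 7)
  after r: (1 6 7 2 4 8 5)
  after f': (1 6 4 5)(2 3)(7 8)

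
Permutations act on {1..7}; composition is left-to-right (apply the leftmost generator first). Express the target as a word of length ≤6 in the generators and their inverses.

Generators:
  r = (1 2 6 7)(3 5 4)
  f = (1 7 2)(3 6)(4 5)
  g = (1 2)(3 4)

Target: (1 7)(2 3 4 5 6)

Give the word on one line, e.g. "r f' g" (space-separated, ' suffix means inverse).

  after r: (1 2 6 7)(3 5 4)
  after f': (1 7 2 3 4 6)
  after f': (2 6)(3 5 4)
  after g': (1 2 6)(3 5)
  after f': (1 7)(2 3 4 5 6)

r f' f' g' f'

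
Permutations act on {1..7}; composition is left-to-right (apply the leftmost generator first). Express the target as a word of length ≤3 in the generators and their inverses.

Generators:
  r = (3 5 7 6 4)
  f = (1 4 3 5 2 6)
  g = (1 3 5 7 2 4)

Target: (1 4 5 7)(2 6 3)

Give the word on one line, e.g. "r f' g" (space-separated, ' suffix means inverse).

r f

  after r: (3 5 7 6 4)
  after f: (1 4 5 7)(2 6 3)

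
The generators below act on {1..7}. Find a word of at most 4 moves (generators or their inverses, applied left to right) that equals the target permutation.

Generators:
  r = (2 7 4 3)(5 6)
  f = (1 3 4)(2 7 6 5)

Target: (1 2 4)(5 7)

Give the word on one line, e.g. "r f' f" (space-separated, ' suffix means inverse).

  after f: (1 3 4)(2 7 6 5)
  after r: (1 2 4)(5 7)

f r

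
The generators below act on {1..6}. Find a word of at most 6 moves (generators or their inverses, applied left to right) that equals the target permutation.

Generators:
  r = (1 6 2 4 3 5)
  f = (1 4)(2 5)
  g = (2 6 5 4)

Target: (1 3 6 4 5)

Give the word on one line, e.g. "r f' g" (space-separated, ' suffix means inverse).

f' r f' g

  after f': (1 4)(2 5)
  after r: (1 3 5 4 6 2)
  after f': (1 3 2 4 6 5)
  after g: (1 3 6 4 5)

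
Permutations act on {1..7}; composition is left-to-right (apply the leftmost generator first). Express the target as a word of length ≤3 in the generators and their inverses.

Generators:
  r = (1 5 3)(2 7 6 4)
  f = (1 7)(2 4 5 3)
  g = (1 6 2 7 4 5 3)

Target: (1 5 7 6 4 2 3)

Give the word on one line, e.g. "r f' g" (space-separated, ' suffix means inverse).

  after f: (1 7)(2 4 5 3)
  after g: (1 4 3 7 6 2 5)
  after f: (1 5 7 6 4 2 3)

f g f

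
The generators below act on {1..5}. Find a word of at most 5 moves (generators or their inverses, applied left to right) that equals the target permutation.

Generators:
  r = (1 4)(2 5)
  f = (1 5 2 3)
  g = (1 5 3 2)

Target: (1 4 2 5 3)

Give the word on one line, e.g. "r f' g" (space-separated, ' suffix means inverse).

f r g r'

  after f: (1 5 2 3)
  after r: (1 2 3 4)
  after g: (3 4 5)
  after r': (1 4 2 5 3)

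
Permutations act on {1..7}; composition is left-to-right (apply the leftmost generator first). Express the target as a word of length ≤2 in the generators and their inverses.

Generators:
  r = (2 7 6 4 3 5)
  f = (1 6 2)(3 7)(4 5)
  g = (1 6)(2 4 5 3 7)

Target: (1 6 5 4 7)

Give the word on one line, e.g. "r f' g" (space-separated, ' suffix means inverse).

r g

  after r: (2 7 6 4 3 5)
  after g: (1 6 5 4 7)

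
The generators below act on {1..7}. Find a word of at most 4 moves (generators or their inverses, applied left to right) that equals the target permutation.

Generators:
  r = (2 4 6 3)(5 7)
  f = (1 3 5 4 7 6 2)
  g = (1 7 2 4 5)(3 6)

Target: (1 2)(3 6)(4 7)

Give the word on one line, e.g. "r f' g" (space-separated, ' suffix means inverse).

  after f': (1 2 6 7 4 5 3)
  after g': (1 7 2 3 5 6)
  after f': (1 4 5 7 6 2)
  after r': (1 2)(3 6)(4 7)

f' g' f' r'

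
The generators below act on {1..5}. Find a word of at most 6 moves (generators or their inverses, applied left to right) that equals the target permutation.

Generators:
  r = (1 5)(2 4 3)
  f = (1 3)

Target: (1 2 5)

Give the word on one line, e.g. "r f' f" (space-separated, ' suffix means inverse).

  after r: (1 5)(2 4 3)
  after r: (2 3 4)
  after f: (1 3 4 2)
  after r: (1 2 5)

r r f r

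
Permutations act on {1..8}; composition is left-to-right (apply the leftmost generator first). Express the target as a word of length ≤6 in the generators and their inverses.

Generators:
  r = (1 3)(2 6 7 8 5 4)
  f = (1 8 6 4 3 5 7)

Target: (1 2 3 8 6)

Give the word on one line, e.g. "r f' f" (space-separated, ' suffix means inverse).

r r r f' r

  after r: (1 3)(2 6 7 8 5 4)
  after r: (2 7 5)(4 6 8)
  after r: (1 3)(2 8)(4 7)(5 6)
  after f': (1 4 5 8 2)(3 7 6)
  after r: (1 2 3 8 6)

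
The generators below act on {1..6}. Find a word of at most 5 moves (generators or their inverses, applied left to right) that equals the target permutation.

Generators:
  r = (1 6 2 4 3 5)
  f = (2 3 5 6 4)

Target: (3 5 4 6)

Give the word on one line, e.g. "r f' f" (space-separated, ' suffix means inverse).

r r f' f' r'

  after r: (1 6 2 4 3 5)
  after r: (1 2 3)(4 5 6)
  after f': (1 4 3)
  after f': (1 6 5 3)(2 4)
  after r': (3 5 4 6)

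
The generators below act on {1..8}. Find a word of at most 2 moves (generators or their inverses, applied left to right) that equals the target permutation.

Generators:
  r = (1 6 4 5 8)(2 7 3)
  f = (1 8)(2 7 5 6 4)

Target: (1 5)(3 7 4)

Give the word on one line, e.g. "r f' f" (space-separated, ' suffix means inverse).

f r'

  after f: (1 8)(2 7 5 6 4)
  after r': (1 5)(3 7 4)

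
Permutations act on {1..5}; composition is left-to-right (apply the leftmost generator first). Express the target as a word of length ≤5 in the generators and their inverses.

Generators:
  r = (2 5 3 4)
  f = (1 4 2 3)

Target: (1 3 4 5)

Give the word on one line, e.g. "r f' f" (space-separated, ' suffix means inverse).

f' r' r' f' r'

  after f': (1 3 2 4)
  after r': (1 5 2 3 4)
  after r': (1 2 5 4)
  after f': (1 4 3 2 5)
  after r': (1 3 4 5)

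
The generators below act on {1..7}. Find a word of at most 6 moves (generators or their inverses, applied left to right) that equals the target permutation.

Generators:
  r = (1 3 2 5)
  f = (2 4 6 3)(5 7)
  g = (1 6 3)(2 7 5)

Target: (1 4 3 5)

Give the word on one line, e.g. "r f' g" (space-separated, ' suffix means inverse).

r' r' f g' r

  after r': (1 5 2 3)
  after r': (1 2)(3 5)
  after f: (1 4 6 3 7 5 2)
  after g': (1 4)(2 3)
  after r: (1 4 3 5)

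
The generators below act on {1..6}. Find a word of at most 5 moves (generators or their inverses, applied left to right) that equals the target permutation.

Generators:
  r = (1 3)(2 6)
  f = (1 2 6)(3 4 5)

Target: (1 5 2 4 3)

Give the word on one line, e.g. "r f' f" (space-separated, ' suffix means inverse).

  after r: (1 3)(2 6)
  after f: (1 4 5 3 2)
  after r: (1 4 5)(2 3 6)
  after f: (1 5 2 4 3)

r f r f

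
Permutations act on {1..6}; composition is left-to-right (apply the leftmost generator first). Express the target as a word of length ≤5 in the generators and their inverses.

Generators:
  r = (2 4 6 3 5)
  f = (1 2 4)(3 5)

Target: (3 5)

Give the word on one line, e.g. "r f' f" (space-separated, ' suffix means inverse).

f' f' f'

  after f': (1 4 2)(3 5)
  after f': (1 2 4)
  after f': (3 5)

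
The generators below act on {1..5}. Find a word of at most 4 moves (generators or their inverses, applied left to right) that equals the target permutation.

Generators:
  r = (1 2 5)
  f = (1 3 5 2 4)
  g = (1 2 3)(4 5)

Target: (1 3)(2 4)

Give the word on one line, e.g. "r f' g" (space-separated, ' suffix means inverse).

f r

  after f: (1 3 5 2 4)
  after r: (1 3)(2 4)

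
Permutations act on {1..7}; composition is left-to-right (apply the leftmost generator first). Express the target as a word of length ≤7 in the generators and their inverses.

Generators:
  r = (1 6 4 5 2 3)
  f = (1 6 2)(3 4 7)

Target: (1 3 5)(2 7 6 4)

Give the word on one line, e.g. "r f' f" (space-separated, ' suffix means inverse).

  after r': (1 3 2 5 4 6)
  after f: (1 4 2 5 7 3)
  after r': (1 6)(2 4 5 7)
  after f: (1 2 7)(3 4 5)
  after r: (1 3 5)(2 7 6 4)

r' f r' f r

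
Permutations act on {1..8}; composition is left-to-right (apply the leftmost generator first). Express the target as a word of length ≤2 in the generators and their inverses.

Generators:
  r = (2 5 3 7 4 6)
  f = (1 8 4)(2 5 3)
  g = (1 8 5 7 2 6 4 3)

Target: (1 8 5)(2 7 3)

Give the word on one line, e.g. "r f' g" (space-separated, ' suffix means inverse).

r g

  after r: (2 5 3 7 4 6)
  after g: (1 8 5)(2 7 3)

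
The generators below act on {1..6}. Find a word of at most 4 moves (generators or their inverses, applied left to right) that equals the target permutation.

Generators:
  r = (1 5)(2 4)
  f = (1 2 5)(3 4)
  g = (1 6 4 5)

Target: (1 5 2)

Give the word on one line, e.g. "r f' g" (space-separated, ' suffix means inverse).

f f

  after f: (1 2 5)(3 4)
  after f: (1 5 2)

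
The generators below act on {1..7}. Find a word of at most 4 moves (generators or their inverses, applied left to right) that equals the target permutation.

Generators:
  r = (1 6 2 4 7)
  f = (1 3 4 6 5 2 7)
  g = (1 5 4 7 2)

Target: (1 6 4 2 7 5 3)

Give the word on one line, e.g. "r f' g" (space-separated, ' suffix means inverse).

g f'

  after g: (1 5 4 7 2)
  after f': (1 6 4 2 7 5 3)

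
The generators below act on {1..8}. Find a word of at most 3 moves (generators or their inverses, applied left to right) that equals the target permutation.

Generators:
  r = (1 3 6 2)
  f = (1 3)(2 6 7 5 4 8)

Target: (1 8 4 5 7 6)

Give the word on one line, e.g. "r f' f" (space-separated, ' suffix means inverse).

r' f'

  after r': (1 2 6 3)
  after f': (1 8 4 5 7 6)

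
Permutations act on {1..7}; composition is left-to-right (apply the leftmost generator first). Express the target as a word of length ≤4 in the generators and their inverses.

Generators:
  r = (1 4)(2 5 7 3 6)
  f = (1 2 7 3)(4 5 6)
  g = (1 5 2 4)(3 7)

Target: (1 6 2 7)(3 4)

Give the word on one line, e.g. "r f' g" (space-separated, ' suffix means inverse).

r r r f'

  after r: (1 4)(2 5 7 3 6)
  after r: (2 7 6 5 3)
  after r: (1 4)(2 3 5 6 7)
  after f': (1 6 2 7)(3 4)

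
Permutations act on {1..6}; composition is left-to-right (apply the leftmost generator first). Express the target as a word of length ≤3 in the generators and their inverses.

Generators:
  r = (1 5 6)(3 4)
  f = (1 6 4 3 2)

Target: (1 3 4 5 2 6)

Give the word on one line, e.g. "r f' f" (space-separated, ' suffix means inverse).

  after f': (1 2 3 4 6)
  after r': (1 2 4 5)
  after f': (1 3 4 5 2 6)

f' r' f'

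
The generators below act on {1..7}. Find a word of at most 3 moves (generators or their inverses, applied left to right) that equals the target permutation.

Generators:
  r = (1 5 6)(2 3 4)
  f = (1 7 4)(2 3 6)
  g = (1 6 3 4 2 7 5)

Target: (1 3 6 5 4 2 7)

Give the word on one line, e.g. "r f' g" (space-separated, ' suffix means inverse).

r' f'

  after r': (1 6 5)(2 4 3)
  after f': (1 3 6 5 4 2 7)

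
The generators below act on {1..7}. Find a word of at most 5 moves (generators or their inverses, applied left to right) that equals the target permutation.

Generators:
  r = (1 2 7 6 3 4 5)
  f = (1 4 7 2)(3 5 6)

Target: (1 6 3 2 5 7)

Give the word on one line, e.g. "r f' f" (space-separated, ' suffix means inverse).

  after r: (1 2 7 6 3 4 5)
  after f': (1 7 5 2 4 3)
  after r: (1 6 3 2 5 7)

r f' r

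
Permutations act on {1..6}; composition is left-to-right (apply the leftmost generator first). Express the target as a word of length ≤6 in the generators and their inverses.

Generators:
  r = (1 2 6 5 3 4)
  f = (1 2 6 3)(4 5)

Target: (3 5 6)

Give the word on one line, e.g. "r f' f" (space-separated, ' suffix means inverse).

r' r' r' f r

  after r': (1 4 3 5 6 2)
  after r': (1 3 6)(2 4 5)
  after r': (1 5)(2 3)(4 6)
  after f: (1 4 3 6 5 2)
  after r: (3 5 6)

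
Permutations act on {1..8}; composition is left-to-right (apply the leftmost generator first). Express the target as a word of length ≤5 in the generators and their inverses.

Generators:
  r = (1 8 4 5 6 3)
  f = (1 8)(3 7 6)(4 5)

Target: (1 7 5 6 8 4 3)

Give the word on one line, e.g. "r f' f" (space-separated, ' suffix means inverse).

r' r' f' r' r'

  after r': (1 3 6 5 4 8)
  after r': (1 6 4)(3 5 8)
  after f': (1 7 3 4 8 6 5)
  after r': (1 7 6 4)(3 8 5)
  after r': (1 7 5 6 8 4 3)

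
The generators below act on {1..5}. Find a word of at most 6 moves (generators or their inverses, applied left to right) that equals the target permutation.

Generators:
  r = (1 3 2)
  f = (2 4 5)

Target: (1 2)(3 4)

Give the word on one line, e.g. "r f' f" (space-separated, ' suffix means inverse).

r' f' r' f

  after r': (1 2 3)
  after f': (1 5 4 2 3)
  after r': (1 5 4 3 2)
  after f: (1 2)(3 4)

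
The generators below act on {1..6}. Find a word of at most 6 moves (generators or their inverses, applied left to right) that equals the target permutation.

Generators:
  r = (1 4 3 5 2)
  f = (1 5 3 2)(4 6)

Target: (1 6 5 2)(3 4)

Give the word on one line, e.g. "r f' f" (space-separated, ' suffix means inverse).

r' f' r' f

  after r': (1 2 5 3 4)
  after f': (1 3 6 4 2)
  after r': (1 4 5 3 6)
  after f: (1 6 5 2)(3 4)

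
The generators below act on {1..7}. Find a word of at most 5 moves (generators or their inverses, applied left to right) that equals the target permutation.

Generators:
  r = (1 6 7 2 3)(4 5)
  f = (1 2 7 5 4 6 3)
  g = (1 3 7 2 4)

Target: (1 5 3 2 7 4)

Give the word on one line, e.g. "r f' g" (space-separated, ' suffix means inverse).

  after f: (1 2 7 5 4 6 3)
  after g: (1 4 6 7 5)
  after r': (1 5 3 2 7 4)

f g r'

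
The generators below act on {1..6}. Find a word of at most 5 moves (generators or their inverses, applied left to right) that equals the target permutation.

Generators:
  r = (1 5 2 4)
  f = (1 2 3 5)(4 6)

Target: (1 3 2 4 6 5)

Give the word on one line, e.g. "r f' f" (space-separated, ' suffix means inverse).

f' r' f' f'

  after f': (1 5 3 2)(4 6)
  after r': (2 4 6)(3 5)
  after f': (1 5 2 6)
  after f': (1 3 2 4 6 5)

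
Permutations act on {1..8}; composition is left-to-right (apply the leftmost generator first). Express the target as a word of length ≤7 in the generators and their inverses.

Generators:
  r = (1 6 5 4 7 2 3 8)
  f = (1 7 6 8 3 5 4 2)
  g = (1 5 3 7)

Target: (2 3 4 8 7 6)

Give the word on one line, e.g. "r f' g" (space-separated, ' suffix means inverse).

g' g' r f' r'

  after g': (1 7 3 5)
  after g': (1 3)(5 7)
  after r: (1 8)(2 3 6 5)(4 7)
  after f': (1 6 3 7 5 4)(2 8)
  after r': (2 3 4 8 7 6)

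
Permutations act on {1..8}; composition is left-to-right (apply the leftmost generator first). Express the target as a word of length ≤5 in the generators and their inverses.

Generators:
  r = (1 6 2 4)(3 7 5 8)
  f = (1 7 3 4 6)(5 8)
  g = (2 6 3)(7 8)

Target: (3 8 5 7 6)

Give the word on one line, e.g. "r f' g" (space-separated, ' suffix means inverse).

r' g f r'

  after r': (1 4 2 6)(3 8 5 7)
  after g: (1 4 6)(2 3 7)(5 8)
  after f: (1 6 7 2 4)
  after r': (3 8 5 7 6)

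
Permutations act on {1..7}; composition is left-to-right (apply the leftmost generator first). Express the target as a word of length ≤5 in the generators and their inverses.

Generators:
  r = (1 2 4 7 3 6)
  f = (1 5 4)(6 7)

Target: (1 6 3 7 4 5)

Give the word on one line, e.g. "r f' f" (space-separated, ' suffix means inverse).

  after r: (1 2 4 7 3 6)
  after f': (1 2 5)(3 7)(4 6)
  after r: (1 4)(2 5)(6 7)
  after f: (2 4 5)
  after r': (1 6 3 7 4 5)

r f' r f r'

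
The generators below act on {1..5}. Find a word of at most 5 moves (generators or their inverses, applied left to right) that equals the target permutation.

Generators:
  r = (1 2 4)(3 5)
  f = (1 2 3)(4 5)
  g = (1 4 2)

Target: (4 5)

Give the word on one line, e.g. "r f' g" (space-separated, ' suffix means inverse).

f f f

  after f: (1 2 3)(4 5)
  after f: (1 3 2)
  after f: (4 5)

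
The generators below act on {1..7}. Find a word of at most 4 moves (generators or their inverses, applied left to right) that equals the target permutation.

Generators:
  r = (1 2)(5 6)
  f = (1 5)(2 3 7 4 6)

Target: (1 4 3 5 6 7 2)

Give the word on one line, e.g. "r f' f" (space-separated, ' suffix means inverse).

  after f': (1 5)(2 6 4 7 3)
  after r: (1 6 4 7 3)(2 5)
  after f': (1 4 3 5 6 7 2)

f' r f'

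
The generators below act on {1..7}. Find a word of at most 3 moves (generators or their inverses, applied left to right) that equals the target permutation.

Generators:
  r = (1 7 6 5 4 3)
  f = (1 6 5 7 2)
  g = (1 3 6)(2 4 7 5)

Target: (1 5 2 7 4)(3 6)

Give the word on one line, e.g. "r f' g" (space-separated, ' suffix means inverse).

g' f

  after g': (1 6 3)(2 5 7 4)
  after f: (1 5 2 7 4)(3 6)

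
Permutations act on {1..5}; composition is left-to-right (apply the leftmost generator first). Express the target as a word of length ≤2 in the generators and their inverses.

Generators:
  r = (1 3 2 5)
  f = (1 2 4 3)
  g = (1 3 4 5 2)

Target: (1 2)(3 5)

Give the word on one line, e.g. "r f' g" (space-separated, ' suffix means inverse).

r r

  after r: (1 3 2 5)
  after r: (1 2)(3 5)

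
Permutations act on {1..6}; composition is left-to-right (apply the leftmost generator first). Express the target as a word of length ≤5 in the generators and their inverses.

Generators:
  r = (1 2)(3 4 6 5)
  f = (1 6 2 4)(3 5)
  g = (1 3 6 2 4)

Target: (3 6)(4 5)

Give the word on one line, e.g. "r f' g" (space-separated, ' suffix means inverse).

  after f: (1 6 2 4)(3 5)
  after g: (1 2)(3 5 6 4)
  after r': (3 6)(4 5)

f g r'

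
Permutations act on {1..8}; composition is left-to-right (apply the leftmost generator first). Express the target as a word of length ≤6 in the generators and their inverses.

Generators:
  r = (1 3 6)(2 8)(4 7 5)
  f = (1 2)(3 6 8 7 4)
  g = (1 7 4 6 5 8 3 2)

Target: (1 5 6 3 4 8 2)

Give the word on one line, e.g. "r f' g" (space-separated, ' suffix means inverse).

  after g': (1 2 3 8 5 6 4 7)
  after r': (1 8 7 6 5 3 2)
  after g': (1 5 8)(4 7)
  after f': (1 5 6 3 4 8 2)

g' r' g' f'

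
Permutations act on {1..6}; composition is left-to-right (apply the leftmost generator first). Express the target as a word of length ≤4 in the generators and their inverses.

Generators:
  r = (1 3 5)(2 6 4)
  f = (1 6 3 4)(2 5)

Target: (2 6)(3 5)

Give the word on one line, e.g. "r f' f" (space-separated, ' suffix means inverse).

f' r' f'

  after f': (1 4 3 6)(2 5)
  after r': (1 6 5 4)(2 3)
  after f': (2 6)(3 5)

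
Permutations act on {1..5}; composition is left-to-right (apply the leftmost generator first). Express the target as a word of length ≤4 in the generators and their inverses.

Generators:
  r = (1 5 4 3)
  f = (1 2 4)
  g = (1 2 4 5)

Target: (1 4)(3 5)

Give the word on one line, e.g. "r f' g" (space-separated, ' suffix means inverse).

r' r'

  after r': (1 3 4 5)
  after r': (1 4)(3 5)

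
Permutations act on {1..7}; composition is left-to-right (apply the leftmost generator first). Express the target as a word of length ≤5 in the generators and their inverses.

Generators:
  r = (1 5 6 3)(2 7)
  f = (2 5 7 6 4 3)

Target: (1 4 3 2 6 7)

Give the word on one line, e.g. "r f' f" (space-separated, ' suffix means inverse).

  after r': (1 3 6 5)(2 7)
  after f': (1 4 6 2 5)(3 7)
  after r: (1 4 3 2 6 7)

r' f' r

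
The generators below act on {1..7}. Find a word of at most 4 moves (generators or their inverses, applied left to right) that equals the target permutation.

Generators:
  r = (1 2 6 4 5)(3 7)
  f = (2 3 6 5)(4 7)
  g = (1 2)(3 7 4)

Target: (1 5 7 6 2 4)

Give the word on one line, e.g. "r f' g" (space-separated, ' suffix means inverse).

r g f r'

  after r: (1 2 6 4 5)(3 7)
  after g: (2 6 3 4 5)
  after f: (2 5 3 7 4)
  after r': (1 5 7 6 2 4)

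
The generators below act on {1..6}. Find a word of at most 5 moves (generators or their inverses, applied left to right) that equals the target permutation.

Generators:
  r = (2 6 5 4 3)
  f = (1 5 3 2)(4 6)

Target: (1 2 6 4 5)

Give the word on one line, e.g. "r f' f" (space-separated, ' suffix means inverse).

  after r: (2 6 5 4 3)
  after f: (1 5 6 3)(2 4)
  after r: (1 4 6 2 3)
  after f': (1 6 3 2 5)
  after r': (1 2 6 4 5)

r f r f' r'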